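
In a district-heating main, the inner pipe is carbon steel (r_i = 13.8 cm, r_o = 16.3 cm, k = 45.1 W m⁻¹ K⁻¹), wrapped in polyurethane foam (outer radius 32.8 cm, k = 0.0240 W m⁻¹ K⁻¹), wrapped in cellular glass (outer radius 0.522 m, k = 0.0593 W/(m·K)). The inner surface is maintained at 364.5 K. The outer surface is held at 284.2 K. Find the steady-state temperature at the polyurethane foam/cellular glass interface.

Resistance network (inner→outer):
  R'_carbon steel = ln(0.163/0.138)/(2πk) = 0.1665/(2π·45.1) = 5.876×10^-4 m·K/W
  R'_polyurethane foam = ln(0.328/0.163)/(2πk) = 0.6993/(2π·0.0240) = 4.637 m·K/W
  R'_cellular glass = ln(0.522/0.328)/(2πk) = 0.4647/(2π·0.0593) = 1.247 m·K/W
ΣR = 5.876×10^-4 + 4.637 + 1.247 = 5.885 m·K/W
Q' = ΔT/ΣR = (364.5 K − 284.2 K)/5.885 = 13.64 W/m
From the inner boundary to the polyurethane foam/cellular glass interface, ΣR_partial = 4.638 m·K/W.
T_interface = T_in − Q'·ΣR_partial = 364.5 K − (13.64)(4.638) = 301.2 K

T = 301.2 K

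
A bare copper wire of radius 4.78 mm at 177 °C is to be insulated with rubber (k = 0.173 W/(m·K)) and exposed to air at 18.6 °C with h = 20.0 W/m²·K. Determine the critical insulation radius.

For a cylinder, r_cr = k_ins/h = 0.173/20.0 = 0.00865 m = 0.865 cm

r_cr = 0.865 cm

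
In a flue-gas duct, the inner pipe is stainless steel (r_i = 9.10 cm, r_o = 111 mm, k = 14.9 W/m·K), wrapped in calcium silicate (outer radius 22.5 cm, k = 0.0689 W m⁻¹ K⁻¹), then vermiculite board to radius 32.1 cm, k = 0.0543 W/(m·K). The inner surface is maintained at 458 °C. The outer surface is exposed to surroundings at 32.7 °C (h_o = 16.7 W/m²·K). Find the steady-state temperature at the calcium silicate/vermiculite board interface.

T = 201 °C

Resistance network (inner→outer):
  R'_stainless steel = ln(0.111/0.0910)/(2πk) = 0.1987/(2π·14.9) = 0.002122 m·K/W
  R'_calcium silicate = ln(0.225/0.111)/(2πk) = 0.7066/(2π·0.0689) = 1.632 m·K/W
  R'_vermiculite board = ln(0.321/0.225)/(2πk) = 0.3553/(2π·0.0543) = 1.042 m·K/W
  R'_conv,out = 1/(2πr h) = 1/(2π·0.321·16.7) = 0.02969 m·K/W
ΣR = 0.002122 + 1.632 + 1.042 + 0.02969 = 2.706 m·K/W
Q' = ΔT/ΣR = (458 °C − 32.7 °C)/2.706 = 157.2 W/m
From the inner boundary to the calcium silicate/vermiculite board interface, ΣR_partial = 1.634 m·K/W.
T_interface = T_in − Q'·ΣR_partial = 458 °C − (157.2)(1.634) = 201 °C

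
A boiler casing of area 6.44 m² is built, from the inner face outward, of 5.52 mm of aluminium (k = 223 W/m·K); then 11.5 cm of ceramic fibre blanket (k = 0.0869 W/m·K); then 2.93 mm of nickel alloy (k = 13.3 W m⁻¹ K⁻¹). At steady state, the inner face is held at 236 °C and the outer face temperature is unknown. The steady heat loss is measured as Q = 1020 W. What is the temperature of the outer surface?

Series resistances:
  R_aluminium = L/(kA) = 0.00552/(223·6.44) = 3.844×10^-6 K/W
  R_ceramic fibre blanket = L/(kA) = 0.115/(0.0869·6.44) = 0.2055 K/W
  R_nickel alloy = L/(kA) = 0.00293/(13.3·6.44) = 3.421×10^-5 K/W
ΣR = 0.2055 K/W
ΔT = Q·ΣR = 1020 × 0.2055 = 209.6 K
Heat flows outward, so T_out = T_in − ΔT = 236 − 209.6 = 26.4 °C

T_out = 26.4 °C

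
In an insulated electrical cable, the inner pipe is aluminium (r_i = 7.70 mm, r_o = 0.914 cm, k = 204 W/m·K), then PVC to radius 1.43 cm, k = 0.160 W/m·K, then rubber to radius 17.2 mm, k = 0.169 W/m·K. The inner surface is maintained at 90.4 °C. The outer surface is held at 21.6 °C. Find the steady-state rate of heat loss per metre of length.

Treat each layer as a resistance in series:
  R'_aluminium = ln(0.00914/0.00770)/(2πk) = 0.1714/(2π·204) = 1.338×10^-4 m·K/W
  R'_PVC = ln(0.0143/0.00914)/(2πk) = 0.4476/(2π·0.160) = 0.4452 m·K/W
  R'_rubber = ln(0.0172/0.0143)/(2πk) = 0.1846/(2π·0.169) = 0.1739 m·K/W
ΣR = 1.338×10^-4 + 0.4452 + 0.1739 = 0.6192 m·K/W
Q' = ΔT/ΣR = (90.4 °C − 21.6 °C)/0.6192 = 111 W/m

Q' = 111 W/m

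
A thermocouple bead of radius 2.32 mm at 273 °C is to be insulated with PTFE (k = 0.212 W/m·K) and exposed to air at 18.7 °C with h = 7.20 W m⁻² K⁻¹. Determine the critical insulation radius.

r_cr = 5.89 cm

For a sphere, r_cr = 2k_ins/h = 2·0.212/7.20 = 0.0589 m = 5.89 cm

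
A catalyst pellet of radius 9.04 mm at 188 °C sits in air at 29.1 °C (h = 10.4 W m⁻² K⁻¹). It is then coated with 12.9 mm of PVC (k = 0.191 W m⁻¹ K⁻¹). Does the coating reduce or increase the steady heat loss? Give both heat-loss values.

increases: 1.70 → 3.70 W

Critical radius for a sphere: r_cr = 2k/h = 0.0367 m = 3.67 cm.
Outer radius after coating: r₂ = 0.00904 + 0.0129 = 0.02194 m.
Since r₁ < r_cr and r₂ ≤ r_cr, the coating moves toward the maximum at r_cr — heat loss rises.
Bare: R = 1/(4πr₁²h) = 93.63 K/W; Q = 158.9/93.63 = 1.70 W.
Coated: R = R_cond + R_conv = 42.99 K/W; Q = 158.9/42.99 = 3.70 W.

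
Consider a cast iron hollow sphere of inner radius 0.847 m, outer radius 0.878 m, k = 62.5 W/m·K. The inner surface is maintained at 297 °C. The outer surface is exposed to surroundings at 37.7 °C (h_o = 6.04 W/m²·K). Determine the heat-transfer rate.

Q = 15100 W

Treat each layer as a resistance in series:
  R_cast iron = (1/0.847 − 1/0.878)/(4πk) = 0.04169/(4π·62.5) = 5.308×10^-5 K/W
  R_conv,out = 1/(4πr²h) = 1/(4π·0.878²·6.04) = 0.01709 K/W
ΣR = 5.308×10^-5 + 0.01709 = 0.01714 K/W
Q = ΔT/ΣR = (297 °C − 37.7 °C)/0.01714 = 15100 W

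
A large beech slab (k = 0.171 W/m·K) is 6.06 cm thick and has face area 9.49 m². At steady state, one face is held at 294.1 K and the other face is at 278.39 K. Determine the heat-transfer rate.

Q = kA·ΔT/L = 0.171 × 9.49 × |294.1 K − 278.39 K| / 0.0606 = 421 W

Q = 421 W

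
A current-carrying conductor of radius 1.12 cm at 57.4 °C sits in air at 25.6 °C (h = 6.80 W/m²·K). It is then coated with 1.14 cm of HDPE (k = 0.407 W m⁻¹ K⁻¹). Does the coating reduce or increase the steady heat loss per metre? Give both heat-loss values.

increases: 15.2 → 24.3 W/m

Critical radius for a cylinder: r_cr = k/h = 0.0599 m = 5.99 cm.
Outer radius after coating: r₂ = 0.0112 + 0.0114 = 0.0226 m.
Since r₁ < r_cr and r₂ ≤ r_cr, the coating moves toward the maximum at r_cr — heat loss rises.
Bare: R = 1/(2πr₁h) = 2.090 m·K/W; Q = 31.8/2.090 = 15.2 W/m.
Coated: R = R_cond + R_conv = 1.310 m·K/W; Q = 31.8/1.310 = 24.3 W/m.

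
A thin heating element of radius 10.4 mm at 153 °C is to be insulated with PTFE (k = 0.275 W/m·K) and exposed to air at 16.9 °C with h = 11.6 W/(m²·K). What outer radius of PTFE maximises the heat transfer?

r_cr = 2.37 cm

For a cylinder, r_cr = k_ins/h = 0.275/11.6 = 0.0237 m = 2.37 cm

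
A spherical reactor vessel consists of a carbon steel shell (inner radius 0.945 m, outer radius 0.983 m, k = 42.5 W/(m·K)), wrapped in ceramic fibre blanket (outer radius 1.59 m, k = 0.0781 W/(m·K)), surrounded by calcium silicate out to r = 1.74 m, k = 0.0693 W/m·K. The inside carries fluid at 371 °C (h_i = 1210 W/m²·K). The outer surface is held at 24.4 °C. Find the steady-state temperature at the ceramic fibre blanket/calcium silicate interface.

Series thermal resistances, inner to outer:
  R_conv,in = 1/(4πr²h) = 1/(4π·0.945²·1210) = 7.364×10^-5 K/W
  R_carbon steel = (1/0.945 − 1/0.983)/(4πk) = 0.04091/(4π·42.5) = 7.659×10^-5 K/W
  R_ceramic fibre blanket = (1/0.983 − 1/1.59)/(4πk) = 0.3884/(4π·0.0781) = 0.3957 K/W
  R_calcium silicate = (1/1.59 − 1/1.74)/(4πk) = 0.05422/(4π·0.0693) = 0.06226 K/W
ΣR = 7.364×10^-5 + 7.659×10^-5 + 0.3957 + 0.06226 = 0.4581 K/W
Q = ΔT/ΣR = (371 °C − 24.4 °C)/0.4581 = 756.6 W
From the inner boundary to the ceramic fibre blanket/calcium silicate interface, ΣR_partial = 0.3959 K/W.
T_interface = T_in − Q·ΣR_partial = 371 °C − (756.6)(0.3959) = 71.5 °C

T = 71.5 °C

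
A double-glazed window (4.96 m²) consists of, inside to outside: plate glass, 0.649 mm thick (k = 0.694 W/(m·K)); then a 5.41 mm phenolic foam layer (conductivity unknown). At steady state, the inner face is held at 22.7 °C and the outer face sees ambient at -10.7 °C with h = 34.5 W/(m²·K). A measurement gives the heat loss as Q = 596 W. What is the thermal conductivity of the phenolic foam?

k = 0.0218 W/m·K

ΣR = ΔT/Q = |22.7 − -10.7|/596 = 0.05604 K/W
Known resistances:
  R_plate glass = L/(kA) = 6.49×10^-4/(0.694·4.96) = 1.885×10^-4 K/W
  R_conv,out = 1/(hA) = 1/(34.5·4.96) = 0.005844 K/W
R_phenolic foam = ΣR − ΣR_known = 0.05604 − 0.006033 = 0.05001 K/W
L/(kA) = 0.05001 ⇒ k = 0.00541/(0.05001·4.96) = 0.0218 W/m·K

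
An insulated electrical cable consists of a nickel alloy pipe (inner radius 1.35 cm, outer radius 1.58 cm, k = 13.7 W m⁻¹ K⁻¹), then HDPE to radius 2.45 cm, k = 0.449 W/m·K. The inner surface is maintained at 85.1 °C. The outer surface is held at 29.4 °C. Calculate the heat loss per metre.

Treat each layer as a resistance in series:
  R'_nickel alloy = ln(0.0158/0.0135)/(2πk) = 0.1573/(2π·13.7) = 0.001828 m·K/W
  R'_HDPE = ln(0.0245/0.0158)/(2πk) = 0.4387/(2π·0.449) = 0.1555 m·K/W
ΣR = 0.001828 + 0.1555 = 0.1573 m·K/W
Q' = ΔT/ΣR = (85.1 °C − 29.4 °C)/0.1573 = 354 W/m

Q' = 354 W/m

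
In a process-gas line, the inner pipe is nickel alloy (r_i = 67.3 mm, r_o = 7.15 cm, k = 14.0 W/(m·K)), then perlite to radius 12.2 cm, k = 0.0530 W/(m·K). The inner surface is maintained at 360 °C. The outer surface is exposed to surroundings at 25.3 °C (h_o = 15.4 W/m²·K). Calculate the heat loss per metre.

Resistance network (inner→outer):
  R'_nickel alloy = ln(0.0715/0.0673)/(2πk) = 0.06054/(2π·14.0) = 6.882×10^-4 m·K/W
  R'_perlite = ln(0.122/0.0715)/(2πk) = 0.5343/(2π·0.0530) = 1.605 m·K/W
  R'_conv,out = 1/(2πr h) = 1/(2π·0.122·15.4) = 0.08471 m·K/W
ΣR = 6.882×10^-4 + 1.605 + 0.08471 = 1.690 m·K/W
Q' = ΔT/ΣR = (360 °C − 25.3 °C)/1.690 = 198 W/m

Q' = 198 W/m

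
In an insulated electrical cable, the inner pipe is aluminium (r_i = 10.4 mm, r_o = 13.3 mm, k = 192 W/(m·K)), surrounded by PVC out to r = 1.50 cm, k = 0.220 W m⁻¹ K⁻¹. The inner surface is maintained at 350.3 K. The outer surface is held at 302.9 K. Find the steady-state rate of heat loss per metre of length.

Treat each layer as a resistance in series:
  R'_aluminium = ln(0.0133/0.0104)/(2πk) = 0.2460/(2π·192) = 2.039×10^-4 m·K/W
  R'_PVC = ln(0.0150/0.0133)/(2πk) = 0.1203/(2π·0.220) = 0.08702 m·K/W
ΣR = 2.039×10^-4 + 0.08702 = 0.08722 m·K/W
Q' = ΔT/ΣR = (350.3 K − 302.9 K)/0.08722 = 543 W/m

Q' = 543 W/m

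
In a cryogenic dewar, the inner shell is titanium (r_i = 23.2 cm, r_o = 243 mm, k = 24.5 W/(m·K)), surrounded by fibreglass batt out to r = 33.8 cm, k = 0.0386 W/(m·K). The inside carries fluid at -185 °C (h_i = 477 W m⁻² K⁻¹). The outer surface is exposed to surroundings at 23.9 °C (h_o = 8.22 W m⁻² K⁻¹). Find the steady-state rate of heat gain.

Q = 84.5 W

Treat each layer as a resistance in series:
  R_conv,in = 1/(4πr²h) = 1/(4π·0.232²·477) = 0.003100 K/W
  R_titanium = (1/0.232 − 1/0.243)/(4πk) = 0.1951/(4π·24.5) = 6.338×10^-4 K/W
  R_fibreglass batt = (1/0.243 − 1/0.338)/(4πk) = 1.157/(4π·0.0386) = 2.385 K/W
  R_conv,out = 1/(4πr²h) = 1/(4π·0.338²·8.22) = 0.08474 K/W
ΣR = 0.003100 + 6.338×10^-4 + 2.385 + 0.08474 = 2.473 K/W
Q = ΔT/ΣR = (-185 °C − 23.9 °C)/2.473 = -84.5 W
(Negative Q ⇒ heat flows inward; heat gain = 84.5 W.)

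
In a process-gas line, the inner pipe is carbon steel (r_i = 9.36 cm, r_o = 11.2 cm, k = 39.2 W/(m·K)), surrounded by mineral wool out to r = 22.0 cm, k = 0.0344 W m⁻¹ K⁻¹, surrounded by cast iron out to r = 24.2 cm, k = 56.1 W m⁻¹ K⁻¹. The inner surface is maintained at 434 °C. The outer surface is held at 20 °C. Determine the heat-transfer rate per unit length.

Q' = 132 W/m

Series thermal resistances, inner to outer:
  R'_carbon steel = ln(0.112/0.0936)/(2πk) = 0.1795/(2π·39.2) = 7.287×10^-4 m·K/W
  R'_mineral wool = ln(0.220/0.112)/(2πk) = 0.6751/(2π·0.0344) = 3.124 m·K/W
  R'_cast iron = ln(0.242/0.220)/(2πk) = 0.09531/(2π·56.1) = 2.704×10^-4 m·K/W
ΣR = 7.287×10^-4 + 3.124 + 2.704×10^-4 = 3.125 m·K/W
Q' = ΔT/ΣR = (434 °C − 20 °C)/3.125 = 132 W/m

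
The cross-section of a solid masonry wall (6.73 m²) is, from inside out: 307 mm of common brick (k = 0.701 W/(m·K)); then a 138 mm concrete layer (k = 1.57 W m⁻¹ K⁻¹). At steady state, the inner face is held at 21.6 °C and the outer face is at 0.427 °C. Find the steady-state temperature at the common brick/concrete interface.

T = 3.97 °C

Series thermal resistances, inner to outer:
  R_common brick = L/(kA) = 0.307/(0.701·6.73) = 0.06507 K/W
  R_concrete = L/(kA) = 0.138/(1.57·6.73) = 0.01306 K/W
ΣR = 0.06507 + 0.01306 = 0.07813 K/W
Q = ΔT/ΣR = (21.6 °C − 0.427 °C)/0.07813 = 271.0 W
From the inner boundary to the common brick/concrete interface, ΣR_partial = 0.06507 K/W.
T_interface = T_in − Q·ΣR_partial = 21.6 °C − (271.0)(0.06507) = 3.97 °C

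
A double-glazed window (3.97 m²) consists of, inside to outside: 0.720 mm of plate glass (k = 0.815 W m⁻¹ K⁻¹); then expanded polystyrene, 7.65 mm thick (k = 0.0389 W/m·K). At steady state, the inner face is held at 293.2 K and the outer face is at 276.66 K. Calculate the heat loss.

Resistance network (inner→outer):
  R_plate glass = L/(kA) = 7.20×10^-4/(0.815·3.97) = 2.225×10^-4 K/W
  R_expanded polystyrene = L/(kA) = 0.00765/(0.0389·3.97) = 0.04954 K/W
ΣR = 2.225×10^-4 + 0.04954 = 0.04976 K/W
Q = ΔT/ΣR = (293.2 K − 276.66 K)/0.04976 = 332 W

Q = 332 W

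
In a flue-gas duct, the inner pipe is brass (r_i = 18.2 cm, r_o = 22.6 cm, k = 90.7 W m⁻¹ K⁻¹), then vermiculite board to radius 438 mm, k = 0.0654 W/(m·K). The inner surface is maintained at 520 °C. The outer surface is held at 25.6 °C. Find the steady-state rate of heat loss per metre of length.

Treat each layer as a resistance in series:
  R'_brass = ln(0.226/0.182)/(2πk) = 0.2165/(2π·90.7) = 3.800×10^-4 m·K/W
  R'_vermiculite board = ln(0.438/0.226)/(2πk) = 0.6617/(2π·0.0654) = 1.610 m·K/W
ΣR = 3.800×10^-4 + 1.610 = 1.610 m·K/W
Q' = ΔT/ΣR = (520 °C − 25.6 °C)/1.610 = 307 W/m

Q' = 307 W/m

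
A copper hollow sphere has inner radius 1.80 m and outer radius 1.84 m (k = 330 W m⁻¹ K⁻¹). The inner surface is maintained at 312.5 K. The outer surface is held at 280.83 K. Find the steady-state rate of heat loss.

Q = 1.09×10^7 W

Q = 4πk·ΔT/(1/r₁ − 1/r₂) = 4π × 330 × 31.67 / (1/1.80 − 1/1.84) = 1.09×10^7 W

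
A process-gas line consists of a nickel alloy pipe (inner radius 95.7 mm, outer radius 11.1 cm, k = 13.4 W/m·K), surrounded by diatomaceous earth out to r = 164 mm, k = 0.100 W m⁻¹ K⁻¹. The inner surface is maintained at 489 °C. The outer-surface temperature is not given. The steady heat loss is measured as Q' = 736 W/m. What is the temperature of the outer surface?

T_out = 30.5 °C

Series resistances:
  R'_nickel alloy = ln(0.111/0.0957)/(2πk) = 0.1483/(2π·13.4) = 0.001762 m·K/W
  R'_diatomaceous earth = ln(0.164/0.111)/(2πk) = 0.3903/(2π·0.100) = 0.6212 m·K/W
ΣR = 0.6230 m·K/W
ΔT = Q'·ΣR = 736 × 0.6230 = 458.5 K
Heat flows outward, so T_out = T_in − ΔT = 489 − 458.5 = 30.5 °C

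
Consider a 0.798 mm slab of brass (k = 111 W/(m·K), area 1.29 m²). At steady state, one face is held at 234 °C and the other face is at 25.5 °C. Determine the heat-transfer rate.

Q = 3.74×10^7 W

Q = kA·ΔT/L = 111 × 1.29 × |234 °C − 25.5 °C| / 7.98×10^-4 = 3.74×10^7 W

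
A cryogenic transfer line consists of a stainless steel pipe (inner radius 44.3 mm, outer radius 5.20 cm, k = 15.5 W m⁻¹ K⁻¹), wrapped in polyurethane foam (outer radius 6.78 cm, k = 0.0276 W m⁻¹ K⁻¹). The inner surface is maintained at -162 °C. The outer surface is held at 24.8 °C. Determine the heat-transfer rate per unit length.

Q' = 122 W/m

Treat each layer as a resistance in series:
  R'_stainless steel = ln(0.0520/0.0443)/(2πk) = 0.1603/(2π·15.5) = 0.001646 m·K/W
  R'_polyurethane foam = ln(0.0678/0.0520)/(2πk) = 0.2653/(2π·0.0276) = 1.530 m·K/W
ΣR = 0.001646 + 1.530 = 1.532 m·K/W
Q' = ΔT/ΣR = (-162 °C − 24.8 °C)/1.532 = -122 W/m
(Negative Q' ⇒ heat flows inward; heat gain = 122 W/m.)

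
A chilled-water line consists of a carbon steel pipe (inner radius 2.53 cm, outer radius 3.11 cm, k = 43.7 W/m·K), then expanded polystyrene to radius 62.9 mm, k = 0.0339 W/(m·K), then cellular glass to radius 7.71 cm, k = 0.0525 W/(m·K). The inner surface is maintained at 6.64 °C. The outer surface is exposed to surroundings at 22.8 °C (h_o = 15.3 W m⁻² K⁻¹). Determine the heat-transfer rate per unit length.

Series thermal resistances, inner to outer:
  R'_carbon steel = ln(0.0311/0.0253)/(2πk) = 0.2064/(2π·43.7) = 7.517×10^-4 m·K/W
  R'_expanded polystyrene = ln(0.0629/0.0311)/(2πk) = 0.7043/(2π·0.0339) = 3.307 m·K/W
  R'_cellular glass = ln(0.0771/0.0629)/(2πk) = 0.2036/(2π·0.0525) = 0.6171 m·K/W
  R'_conv,out = 1/(2πr h) = 1/(2π·0.0771·15.3) = 0.1349 m·K/W
ΣR = 7.517×10^-4 + 3.307 + 0.6171 + 0.1349 = 4.060 m·K/W
Q' = ΔT/ΣR = (6.64 °C − 22.8 °C)/4.060 = -3.98 W/m
(Negative Q' ⇒ heat flows inward; heat gain = 3.98 W/m.)

Q' = 3.98 W/m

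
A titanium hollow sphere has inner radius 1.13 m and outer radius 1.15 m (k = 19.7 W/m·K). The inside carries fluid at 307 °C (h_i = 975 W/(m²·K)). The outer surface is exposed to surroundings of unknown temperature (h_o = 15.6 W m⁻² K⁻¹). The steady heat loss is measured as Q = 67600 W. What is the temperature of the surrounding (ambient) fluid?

Series resistances:
  R_conv,in = 1/(4πr²h) = 1/(4π·1.13²·975) = 6.392×10^-5 K/W
  R_titanium = (1/1.13 − 1/1.15)/(4πk) = 0.01539/(4π·19.7) = 6.217×10^-5 K/W
  R_conv,out = 1/(4πr²h) = 1/(4π·1.15²·15.6) = 0.003857 K/W
ΣR = 0.003983 K/W
ΔT = Q·ΣR = 67600 × 0.003983 = 269.3 K
Heat flows outward, so T_out = T_in − ΔT = 307 − 269.3 = 37.7 °C

T_out = 37.7 °C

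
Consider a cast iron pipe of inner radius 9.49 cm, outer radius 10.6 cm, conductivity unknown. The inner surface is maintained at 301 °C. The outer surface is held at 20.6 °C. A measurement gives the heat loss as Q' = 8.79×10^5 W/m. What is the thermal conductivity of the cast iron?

ΣR = ΔT/Q' = |301 − 20.6|/8.79×10^5 = 3.190×10^-4 m·K/W
ln(r₂/r₁)/(2πk) = 3.190×10^-4 ⇒ k = 0.1106/(2π·3.190×10^-4) = 55.2 W/m·K

k = 55.2 W/m·K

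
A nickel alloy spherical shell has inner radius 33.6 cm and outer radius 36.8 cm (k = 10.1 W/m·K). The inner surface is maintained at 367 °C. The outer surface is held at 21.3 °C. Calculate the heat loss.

Q = 170 kW

Q = 4πk·ΔT/(1/r₁ − 1/r₂) = 4π × 10.1 × 345.7 / (1/0.336 − 1/0.368) = 1.70×10^5 W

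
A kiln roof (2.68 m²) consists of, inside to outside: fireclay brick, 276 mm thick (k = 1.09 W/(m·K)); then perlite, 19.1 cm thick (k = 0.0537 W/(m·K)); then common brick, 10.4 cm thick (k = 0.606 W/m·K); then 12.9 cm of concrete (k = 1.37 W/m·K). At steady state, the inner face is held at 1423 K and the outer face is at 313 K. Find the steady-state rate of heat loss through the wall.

Treat each layer as a resistance in series:
  R_fireclay brick = L/(kA) = 0.276/(1.09·2.68) = 0.09448 K/W
  R_perlite = L/(kA) = 0.191/(0.0537·2.68) = 1.327 K/W
  R_common brick = L/(kA) = 0.104/(0.606·2.68) = 0.06404 K/W
  R_concrete = L/(kA) = 0.129/(1.37·2.68) = 0.03513 K/W
ΣR = 0.09448 + 1.327 + 0.06404 + 0.03513 = 1.521 K/W
Q = ΔT/ΣR = (1423 K − 313 K)/1.521 = 730 W

Q = 730 W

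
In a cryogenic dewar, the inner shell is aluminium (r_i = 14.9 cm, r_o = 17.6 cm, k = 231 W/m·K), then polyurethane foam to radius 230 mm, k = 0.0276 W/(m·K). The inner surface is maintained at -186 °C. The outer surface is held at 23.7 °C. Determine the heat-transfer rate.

Treat each layer as a resistance in series:
  R_aluminium = (1/0.149 − 1/0.176)/(4πk) = 1.030/(4π·231) = 3.547×10^-4 K/W
  R_polyurethane foam = (1/0.176 − 1/0.230)/(4πk) = 1.334/(4π·0.0276) = 3.846 K/W
ΣR = 3.547×10^-4 + 3.846 = 3.846 K/W
Q = ΔT/ΣR = (-186 °C − 23.7 °C)/3.846 = -54.5 W
(Negative Q ⇒ heat flows inward; heat gain = 54.5 W.)

Q = 54.5 W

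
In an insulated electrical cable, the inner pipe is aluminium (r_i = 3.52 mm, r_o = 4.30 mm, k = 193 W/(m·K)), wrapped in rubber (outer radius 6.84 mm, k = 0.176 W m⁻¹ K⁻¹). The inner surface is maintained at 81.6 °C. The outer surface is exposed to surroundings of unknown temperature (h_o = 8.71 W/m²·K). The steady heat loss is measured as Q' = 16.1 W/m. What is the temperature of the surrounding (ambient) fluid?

Series resistances:
  R'_aluminium = ln(0.00430/0.00352)/(2πk) = 0.2002/(2π·193) = 1.651×10^-4 m·K/W
  R'_rubber = ln(0.00684/0.00430)/(2πk) = 0.4642/(2π·0.176) = 0.4197 m·K/W
  R'_conv,out = 1/(2πr h) = 1/(2π·0.00684·8.71) = 2.671 m·K/W
ΣR = 3.091 m·K/W
ΔT = Q'·ΣR = 16.1 × 3.091 = 49.77 K
Heat flows outward, so T_out = T_in − ΔT = 81.6 − 49.77 = 31.8 °C

T_out = 31.8 °C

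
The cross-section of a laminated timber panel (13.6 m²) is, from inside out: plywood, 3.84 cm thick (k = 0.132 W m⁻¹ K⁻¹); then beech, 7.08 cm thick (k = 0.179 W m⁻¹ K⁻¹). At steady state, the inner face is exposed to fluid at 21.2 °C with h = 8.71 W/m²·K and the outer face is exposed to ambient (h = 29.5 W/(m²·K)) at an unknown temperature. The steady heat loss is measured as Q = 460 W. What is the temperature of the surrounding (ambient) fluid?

T_out = -7.05 °C

Sum the resistances:
  R_conv,in = 1/(hA) = 1/(8.71·13.6) = 0.008442 K/W
  R_plywood = L/(kA) = 0.0384/(0.132·13.6) = 0.02139 K/W
  R_beech = L/(kA) = 0.0708/(0.179·13.6) = 0.02908 K/W
  R_conv,out = 1/(hA) = 1/(29.5·13.6) = 0.002493 K/W
ΣR = 0.06141 K/W
ΔT = Q·ΣR = 460 × 0.06141 = 28.25 K
Heat flows outward, so T_out = T_in − ΔT = 21.2 − 28.25 = -7.05 °C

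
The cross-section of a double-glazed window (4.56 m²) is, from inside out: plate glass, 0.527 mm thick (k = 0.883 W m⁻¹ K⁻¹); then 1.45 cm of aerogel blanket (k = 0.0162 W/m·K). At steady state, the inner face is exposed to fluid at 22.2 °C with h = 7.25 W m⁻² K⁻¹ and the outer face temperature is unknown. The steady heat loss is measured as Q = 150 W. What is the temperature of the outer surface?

Series resistances:
  R_conv,in = 1/(hA) = 1/(7.25·4.56) = 0.03025 K/W
  R_plate glass = L/(kA) = 5.27×10^-4/(0.883·4.56) = 1.309×10^-4 K/W
  R_aerogel blanket = L/(kA) = 0.0145/(0.0162·4.56) = 0.1963 K/W
ΣR = 0.2267 K/W
ΔT = Q·ΣR = 150 × 0.2267 = 34.01 K
Heat flows outward, so T_out = T_in − ΔT = 22.2 − 34.01 = -11.8 °C

T_out = -11.8 °C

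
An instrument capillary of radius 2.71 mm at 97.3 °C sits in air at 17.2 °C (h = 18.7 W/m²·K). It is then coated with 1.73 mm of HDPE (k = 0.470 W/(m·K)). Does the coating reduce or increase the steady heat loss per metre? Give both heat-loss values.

increases: 25.5 → 38.4 W/m

Critical radius for a cylinder: r_cr = k/h = 0.0251 m = 2.51 cm.
Outer radius after coating: r₂ = 0.00271 + 0.00173 = 0.00444 m.
Since r₁ < r_cr and r₂ ≤ r_cr, the coating moves toward the maximum at r_cr — heat loss rises.
Bare: R = 1/(2πr₁h) = 3.141 m·K/W; Q = 80.1/3.141 = 25.5 W/m.
Coated: R = R_cond + R_conv = 2.084 m·K/W; Q = 80.1/2.084 = 38.4 W/m.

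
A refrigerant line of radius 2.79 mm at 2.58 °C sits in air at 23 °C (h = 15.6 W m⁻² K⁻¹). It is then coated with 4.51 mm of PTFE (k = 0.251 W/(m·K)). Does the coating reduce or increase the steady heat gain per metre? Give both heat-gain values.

Critical radius for a cylinder: r_cr = k/h = 0.0161 m = 1.61 cm.
Outer radius after coating: r₂ = 0.00279 + 0.00451 = 0.00730 m.
Since r₁ < r_cr and r₂ ≤ r_cr, the coating moves toward the maximum at r_cr — heat gain rises.
Bare: R = 1/(2πr₁h) = 3.657 m·K/W; Q = 20.42/3.657 = 5.58 W/m.
Coated: R = R_cond + R_conv = 2.007 m·K/W; Q = 20.42/2.007 = 10.2 W/m.

increases: 5.58 → 10.2 W/m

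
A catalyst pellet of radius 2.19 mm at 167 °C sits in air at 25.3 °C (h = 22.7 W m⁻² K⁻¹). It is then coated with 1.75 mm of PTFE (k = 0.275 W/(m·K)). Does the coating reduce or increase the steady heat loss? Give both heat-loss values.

Critical radius for a sphere: r_cr = 2k/h = 0.0242 m = 2.42 cm.
Outer radius after coating: r₂ = 0.00219 + 0.00175 = 0.00394 m.
Since r₁ < r_cr and r₂ ≤ r_cr, the coating moves toward the maximum at r_cr — heat loss rises.
Bare: R = 1/(4πr₁²h) = 730.9 K/W; Q = 141.7/730.9 = 0.194 W.
Coated: R = R_cond + R_conv = 284.5 K/W; Q = 141.7/284.5 = 0.498 W.

increases: 0.194 → 0.498 W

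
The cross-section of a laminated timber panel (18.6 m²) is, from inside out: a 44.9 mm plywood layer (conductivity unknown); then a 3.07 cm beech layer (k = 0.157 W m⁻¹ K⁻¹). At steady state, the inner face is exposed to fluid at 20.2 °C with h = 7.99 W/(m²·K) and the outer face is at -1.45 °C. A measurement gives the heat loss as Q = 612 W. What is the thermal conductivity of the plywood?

ΣR = ΔT/Q = |20.2 − -1.45|/612 = 0.03538 K/W
Known resistances:
  R_conv,in = 1/(hA) = 1/(7.99·18.6) = 0.006729 K/W
  R_beech = L/(kA) = 0.0307/(0.157·18.6) = 0.01051 K/W
R_plywood = ΣR − ΣR_known = 0.03538 − 0.01724 = 0.01814 K/W
L/(kA) = 0.01814 ⇒ k = 0.0449/(0.01814·18.6) = 0.133 W/m·K

k = 0.133 W/m·K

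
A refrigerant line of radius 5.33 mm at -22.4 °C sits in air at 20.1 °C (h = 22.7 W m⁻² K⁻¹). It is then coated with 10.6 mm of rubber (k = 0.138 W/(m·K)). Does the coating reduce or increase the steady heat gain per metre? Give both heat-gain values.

Critical radius for a cylinder: r_cr = k/h = 0.00608 m = 0.608 cm.
Outer radius after coating: r₂ = 0.00533 + 0.0106 = 0.01593 m.
r₁ < r_cr < r₂: heat gain rises to a maximum at r_cr then falls. Whether the coating helps depends on whether Q(r₂) has dropped back below Q(r₁).
Bare: R = 1/(2πr₁h) = 1.315 m·K/W; Q = 42.5/1.315 = 32.3 W/m.
Coated: R = R_cond + R_conv = 1.703 m·K/W; Q = 42.5/1.703 = 25.0 W/m.

reduces: 32.3 → 25.0 W/m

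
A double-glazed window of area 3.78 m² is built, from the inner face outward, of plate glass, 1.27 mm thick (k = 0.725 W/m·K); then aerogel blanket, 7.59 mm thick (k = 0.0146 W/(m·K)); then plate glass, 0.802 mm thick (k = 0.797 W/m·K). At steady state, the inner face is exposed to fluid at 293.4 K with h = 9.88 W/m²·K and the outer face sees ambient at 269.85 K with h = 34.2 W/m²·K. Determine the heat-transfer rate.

Resistance network (inner→outer):
  R_conv,in = 1/(hA) = 1/(9.88·3.78) = 0.02678 K/W
  R_plate glass = L/(kA) = 0.00127/(0.725·3.78) = 4.634×10^-4 K/W
  R_aerogel blanket = L/(kA) = 0.00759/(0.0146·3.78) = 0.1375 K/W
  R_plate glass = L/(kA) = 8.02×10^-4/(0.797·3.78) = 2.662×10^-4 K/W
  R_conv,out = 1/(hA) = 1/(34.2·3.78) = 0.007735 K/W
ΣR = 0.02678 + 4.634×10^-4 + 0.1375 + 2.662×10^-4 + 0.007735 = 0.1727 K/W
Q = ΔT/ΣR = (293.4 K − 269.85 K)/0.1727 = 136 W

Q = 136 W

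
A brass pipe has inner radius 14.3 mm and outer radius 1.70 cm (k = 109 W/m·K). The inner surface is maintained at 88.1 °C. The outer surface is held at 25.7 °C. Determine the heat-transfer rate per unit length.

Q' = 2πk·ΔT/ln(r₂/r₁) = 2π × 109 × 62.4 / ln(0.0170/0.0143) = 2.47×10^5 W/m

Q' = 247 kW/m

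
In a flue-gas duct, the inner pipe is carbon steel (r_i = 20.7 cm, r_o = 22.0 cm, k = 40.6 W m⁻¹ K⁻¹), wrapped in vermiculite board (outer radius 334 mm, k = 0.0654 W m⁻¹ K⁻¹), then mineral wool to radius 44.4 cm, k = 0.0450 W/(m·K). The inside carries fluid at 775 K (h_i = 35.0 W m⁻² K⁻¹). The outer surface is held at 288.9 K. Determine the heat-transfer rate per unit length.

Q' = 238 W/m

Series thermal resistances, inner to outer:
  R'_conv,in = 1/(2πr h) = 1/(2π·0.207·35.0) = 0.02197 m·K/W
  R'_carbon steel = ln(0.220/0.207)/(2πk) = 0.06091/(2π·40.6) = 2.388×10^-4 m·K/W
  R'_vermiculite board = ln(0.334/0.220)/(2πk) = 0.4175/(2π·0.0654) = 1.016 m·K/W
  R'_mineral wool = ln(0.444/0.334)/(2πk) = 0.2847/(2π·0.0450) = 1.007 m·K/W
ΣR = 0.02197 + 2.388×10^-4 + 1.016 + 1.007 = 2.045 m·K/W
Q' = ΔT/ΣR = (775 K − 288.9 K)/2.045 = 238 W/m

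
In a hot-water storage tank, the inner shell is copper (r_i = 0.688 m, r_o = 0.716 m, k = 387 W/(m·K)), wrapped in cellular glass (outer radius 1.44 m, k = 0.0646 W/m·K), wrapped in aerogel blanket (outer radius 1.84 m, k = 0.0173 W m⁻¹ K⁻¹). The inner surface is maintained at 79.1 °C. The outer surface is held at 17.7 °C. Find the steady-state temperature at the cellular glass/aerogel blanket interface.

T = 45.0 °C

Treat each layer as a resistance in series:
  R_copper = (1/0.688 − 1/0.716)/(4πk) = 0.05684/(4π·387) = 1.169×10^-5 K/W
  R_cellular glass = (1/0.716 − 1/1.44)/(4πk) = 0.7022/(4π·0.0646) = 0.8650 K/W
  R_aerogel blanket = (1/1.44 − 1/1.84)/(4πk) = 0.1510/(4π·0.0173) = 0.6944 K/W
ΣR = 1.169×10^-5 + 0.8650 + 0.6944 = 1.559 K/W
Q = ΔT/ΣR = (79.1 °C − 17.7 °C)/1.559 = 39.38 W
From the inner boundary to the cellular glass/aerogel blanket interface, ΣR_partial = 0.8650 K/W.
T_interface = T_in − Q·ΣR_partial = 79.1 °C − (39.38)(0.8650) = 45.0 °C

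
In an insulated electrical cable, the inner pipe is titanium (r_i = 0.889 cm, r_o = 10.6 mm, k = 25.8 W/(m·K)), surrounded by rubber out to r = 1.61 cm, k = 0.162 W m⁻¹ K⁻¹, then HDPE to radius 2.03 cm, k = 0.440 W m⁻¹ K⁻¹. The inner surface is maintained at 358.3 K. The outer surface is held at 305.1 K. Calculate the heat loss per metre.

Q' = 107 W/m

Series thermal resistances, inner to outer:
  R'_titanium = ln(0.0106/0.00889)/(2πk) = 0.1759/(2π·25.8) = 0.001085 m·K/W
  R'_rubber = ln(0.0161/0.0106)/(2πk) = 0.4180/(2π·0.162) = 0.4106 m·K/W
  R'_HDPE = ln(0.0203/0.0161)/(2πk) = 0.2318/(2π·0.440) = 0.08385 m·K/W
ΣR = 0.001085 + 0.4106 + 0.08385 = 0.4955 m·K/W
Q' = ΔT/ΣR = (358.3 K − 305.1 K)/0.4955 = 107 W/m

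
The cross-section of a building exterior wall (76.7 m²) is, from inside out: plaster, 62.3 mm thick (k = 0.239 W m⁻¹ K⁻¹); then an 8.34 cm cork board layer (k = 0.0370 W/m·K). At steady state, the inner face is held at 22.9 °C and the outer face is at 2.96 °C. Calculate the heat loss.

Series thermal resistances, inner to outer:
  R_plaster = L/(kA) = 0.0623/(0.239·76.7) = 0.003399 K/W
  R_cork board = L/(kA) = 0.0834/(0.0370·76.7) = 0.02939 K/W
ΣR = 0.003399 + 0.02939 = 0.03279 K/W
Q = ΔT/ΣR = (22.9 °C − 2.96 °C)/0.03279 = 608 W

Q = 608 W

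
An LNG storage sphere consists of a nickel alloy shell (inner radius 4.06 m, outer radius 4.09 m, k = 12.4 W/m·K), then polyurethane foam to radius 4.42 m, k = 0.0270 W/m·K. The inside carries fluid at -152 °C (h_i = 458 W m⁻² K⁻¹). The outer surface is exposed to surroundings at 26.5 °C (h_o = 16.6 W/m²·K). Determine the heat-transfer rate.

Q = 3300 W

Series thermal resistances, inner to outer:
  R_conv,in = 1/(4πr²h) = 1/(4π·4.06²·458) = 1.054×10^-5 K/W
  R_nickel alloy = (1/4.06 − 1/4.09)/(4πk) = 0.001807/(4π·12.4) = 1.159×10^-5 K/W
  R_polyurethane foam = (1/4.09 − 1/4.42)/(4πk) = 0.01825/(4π·0.0270) = 0.05380 K/W
  R_conv,out = 1/(4πr²h) = 1/(4π·4.42²·16.6) = 2.454×10^-4 K/W
ΣR = 1.054×10^-5 + 1.159×10^-5 + 0.05380 + 2.454×10^-4 = 0.05407 K/W
Q = ΔT/ΣR = (-152 °C − 26.5 °C)/0.05407 = -3300 W
(Negative Q ⇒ heat flows inward; heat gain = 3300 W.)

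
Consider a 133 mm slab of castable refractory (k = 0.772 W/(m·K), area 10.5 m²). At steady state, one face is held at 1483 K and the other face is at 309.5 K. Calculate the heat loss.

Q = kA·ΔT/L = 0.772 × 10.5 × |1483 K − 309.5 K| / 0.133 = 71500 W

Q = 71.5 kW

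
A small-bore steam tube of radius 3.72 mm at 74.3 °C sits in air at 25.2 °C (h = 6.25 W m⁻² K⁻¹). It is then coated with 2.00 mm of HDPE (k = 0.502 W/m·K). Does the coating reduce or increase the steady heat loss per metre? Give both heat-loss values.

Critical radius for a cylinder: r_cr = k/h = 0.0803 m = 8.03 cm.
Outer radius after coating: r₂ = 0.00372 + 0.00200 = 0.00572 m.
Since r₁ < r_cr and r₂ ≤ r_cr, the coating moves toward the maximum at r_cr — heat loss rises.
Bare: R = 1/(2πr₁h) = 6.845 m·K/W; Q = 49.1/6.845 = 7.17 W/m.
Coated: R = R_cond + R_conv = 4.588 m·K/W; Q = 49.1/4.588 = 10.7 W/m.

increases: 7.17 → 10.7 W/m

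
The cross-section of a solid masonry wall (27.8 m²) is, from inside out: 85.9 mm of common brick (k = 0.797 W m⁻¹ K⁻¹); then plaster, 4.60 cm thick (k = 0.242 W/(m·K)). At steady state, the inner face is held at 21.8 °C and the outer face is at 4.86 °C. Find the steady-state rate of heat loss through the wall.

Resistance network (inner→outer):
  R_common brick = L/(kA) = 0.0859/(0.797·27.8) = 0.003877 K/W
  R_plaster = L/(kA) = 0.0460/(0.242·27.8) = 0.006838 K/W
ΣR = 0.003877 + 0.006838 = 0.01072 K/W
Q = ΔT/ΣR = (21.8 °C − 4.86 °C)/0.01072 = 1580 W

Q = 1580 W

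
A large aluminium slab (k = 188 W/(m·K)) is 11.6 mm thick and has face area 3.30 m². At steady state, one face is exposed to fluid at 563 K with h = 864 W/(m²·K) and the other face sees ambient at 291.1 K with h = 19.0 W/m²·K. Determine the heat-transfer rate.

Q = 16.7 kW

Resistance network (inner→outer):
  R_conv,in = 1/(hA) = 1/(864·3.30) = 3.507×10^-4 K/W
  R_aluminium = L/(kA) = 0.0116/(188·3.30) = 1.870×10^-5 K/W
  R_conv,out = 1/(hA) = 1/(19.0·3.30) = 0.01595 K/W
ΣR = 3.507×10^-4 + 1.870×10^-5 + 0.01595 = 0.01632 K/W
Q = ΔT/ΣR = (563 K − 291.1 K)/0.01632 = 16700 W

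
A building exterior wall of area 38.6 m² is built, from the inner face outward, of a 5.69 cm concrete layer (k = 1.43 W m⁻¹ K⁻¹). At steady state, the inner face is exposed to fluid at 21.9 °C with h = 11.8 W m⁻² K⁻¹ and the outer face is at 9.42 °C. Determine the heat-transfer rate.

Resistance network (inner→outer):
  R_conv,in = 1/(hA) = 1/(11.8·38.6) = 0.002195 K/W
  R_concrete = L/(kA) = 0.0569/(1.43·38.6) = 0.001031 K/W
ΣR = 0.002195 + 0.001031 = 0.003226 K/W
Q = ΔT/ΣR = (21.9 °C − 9.42 °C)/0.003226 = 3870 W

Q = 3.87 kW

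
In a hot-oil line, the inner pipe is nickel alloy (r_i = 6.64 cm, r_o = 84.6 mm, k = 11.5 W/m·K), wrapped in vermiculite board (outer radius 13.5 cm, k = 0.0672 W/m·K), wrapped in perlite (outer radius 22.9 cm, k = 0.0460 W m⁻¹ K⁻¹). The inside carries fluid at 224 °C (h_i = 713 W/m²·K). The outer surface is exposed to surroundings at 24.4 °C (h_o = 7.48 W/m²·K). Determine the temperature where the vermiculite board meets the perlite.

T = 151 °C

Series thermal resistances, inner to outer:
  R'_conv,in = 1/(2πr h) = 1/(2π·0.0664·713) = 0.003362 m·K/W
  R'_nickel alloy = ln(0.0846/0.0664)/(2πk) = 0.2422/(2π·11.5) = 0.003352 m·K/W
  R'_vermiculite board = ln(0.135/0.0846)/(2πk) = 0.4673/(2π·0.0672) = 1.107 m·K/W
  R'_perlite = ln(0.229/0.135)/(2πk) = 0.5284/(2π·0.0460) = 1.828 m·K/W
  R'_conv,out = 1/(2πr h) = 1/(2π·0.229·7.48) = 0.09291 m·K/W
ΣR = 0.003362 + 0.003352 + 1.107 + 1.828 + 0.09291 = 3.035 m·K/W
Q' = ΔT/ΣR = (224 °C − 24.4 °C)/3.035 = 65.77 W/m
From the inner boundary to the vermiculite board/perlite interface, ΣR_partial = 1.114 m·K/W.
T_interface = T_in − Q'·ΣR_partial = 224 °C − (65.77)(1.114) = 151 °C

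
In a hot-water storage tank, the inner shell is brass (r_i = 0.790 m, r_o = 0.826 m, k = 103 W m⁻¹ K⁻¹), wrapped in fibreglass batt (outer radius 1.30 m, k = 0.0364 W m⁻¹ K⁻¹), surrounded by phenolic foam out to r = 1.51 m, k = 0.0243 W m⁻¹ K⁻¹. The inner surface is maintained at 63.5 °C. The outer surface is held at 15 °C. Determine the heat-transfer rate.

Q = 36.9 W

Treat each layer as a resistance in series:
  R_brass = (1/0.790 − 1/0.826)/(4πk) = 0.05517/(4π·103) = 4.262×10^-5 K/W
  R_fibreglass batt = (1/0.826 − 1/1.30)/(4πk) = 0.4414/(4π·0.0364) = 0.9650 K/W
  R_phenolic foam = (1/1.30 − 1/1.51)/(4πk) = 0.1070/(4π·0.0243) = 0.3503 K/W
ΣR = 4.262×10^-5 + 0.9650 + 0.3503 = 1.315 K/W
Q = ΔT/ΣR = (63.5 °C − 15 °C)/1.315 = 36.9 W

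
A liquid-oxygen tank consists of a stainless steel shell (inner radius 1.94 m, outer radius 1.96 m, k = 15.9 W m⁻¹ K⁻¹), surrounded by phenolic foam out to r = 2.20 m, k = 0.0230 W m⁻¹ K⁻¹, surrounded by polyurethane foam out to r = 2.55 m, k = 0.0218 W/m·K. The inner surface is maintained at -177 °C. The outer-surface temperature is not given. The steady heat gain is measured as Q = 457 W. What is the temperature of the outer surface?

Sum the resistances:
  R_stainless steel = (1/1.94 − 1/1.96)/(4πk) = 0.005260/(4π·15.9) = 2.632×10^-5 K/W
  R_phenolic foam = (1/1.96 − 1/2.20)/(4πk) = 0.05566/(4π·0.0230) = 0.1926 K/W
  R_polyurethane foam = (1/2.20 − 1/2.55)/(4πk) = 0.06239/(4π·0.0218) = 0.2277 K/W
ΣR = 0.4203 K/W
ΔT = Q·ΣR = 457 × 0.4203 = 192.1 K
Heat flows inward, so T_out = T_in + ΔT = -177 + 192.1 = 15.1 °C

T_out = 15.1 °C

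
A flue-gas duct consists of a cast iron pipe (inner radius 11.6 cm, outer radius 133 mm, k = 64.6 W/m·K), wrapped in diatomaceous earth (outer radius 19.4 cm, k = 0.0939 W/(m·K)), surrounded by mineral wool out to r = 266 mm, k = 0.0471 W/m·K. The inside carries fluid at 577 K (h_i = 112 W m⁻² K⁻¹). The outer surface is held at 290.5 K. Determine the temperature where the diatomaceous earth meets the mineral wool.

Series thermal resistances, inner to outer:
  R'_conv,in = 1/(2πr h) = 1/(2π·0.116·112) = 0.01225 m·K/W
  R'_cast iron = ln(0.133/0.116)/(2πk) = 0.1368/(2π·64.6) = 3.369×10^-4 m·K/W
  R'_diatomaceous earth = ln(0.194/0.133)/(2πk) = 0.3775/(2π·0.0939) = 0.6399 m·K/W
  R'_mineral wool = ln(0.266/0.194)/(2πk) = 0.3156/(2π·0.0471) = 1.067 m·K/W
ΣR = 0.01225 + 3.369×10^-4 + 0.6399 + 1.067 = 1.719 m·K/W
Q' = ΔT/ΣR = (577 K − 290.5 K)/1.719 = 166.7 W/m
From the inner boundary to the diatomaceous earth/mineral wool interface, ΣR_partial = 0.6525 m·K/W.
T_interface = T_in − Q'·ΣR_partial = 577 K − (166.7)(0.6525) = 468 K

T = 468 K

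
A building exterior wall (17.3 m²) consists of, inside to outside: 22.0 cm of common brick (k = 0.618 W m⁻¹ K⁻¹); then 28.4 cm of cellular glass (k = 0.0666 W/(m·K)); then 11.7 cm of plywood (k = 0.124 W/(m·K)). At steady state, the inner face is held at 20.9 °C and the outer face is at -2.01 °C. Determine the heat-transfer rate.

Q = 71.2 W

Treat each layer as a resistance in series:
  R_common brick = L/(kA) = 0.220/(0.618·17.3) = 0.02058 K/W
  R_cellular glass = L/(kA) = 0.284/(0.0666·17.3) = 0.2465 K/W
  R_plywood = L/(kA) = 0.117/(0.124·17.3) = 0.05454 K/W
ΣR = 0.02058 + 0.2465 + 0.05454 = 0.3216 K/W
Q = ΔT/ΣR = (20.9 °C − -2.01 °C)/0.3216 = 71.2 W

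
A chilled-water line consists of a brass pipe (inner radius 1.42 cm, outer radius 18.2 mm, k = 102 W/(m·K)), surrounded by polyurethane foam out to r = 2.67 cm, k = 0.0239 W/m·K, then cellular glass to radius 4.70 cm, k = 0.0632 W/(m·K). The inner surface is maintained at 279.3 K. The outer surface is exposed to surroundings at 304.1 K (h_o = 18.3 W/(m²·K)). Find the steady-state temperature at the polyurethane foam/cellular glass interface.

T = 294.5 K

Resistance network (inner→outer):
  R'_brass = ln(0.0182/0.0142)/(2πk) = 0.2482/(2π·102) = 3.872×10^-4 m·K/W
  R'_polyurethane foam = ln(0.0267/0.0182)/(2πk) = 0.3832/(2π·0.0239) = 2.552 m·K/W
  R'_cellular glass = ln(0.0470/0.0267)/(2πk) = 0.5655/(2π·0.0632) = 1.424 m·K/W
  R'_conv,out = 1/(2πr h) = 1/(2π·0.0470·18.3) = 0.1850 m·K/W
ΣR = 3.872×10^-4 + 2.552 + 1.424 + 0.1850 = 4.161 m·K/W
Q' = ΔT/ΣR = (279.3 K − 304.1 K)/4.161 = -5.960 W/m
From the inner boundary to the polyurethane foam/cellular glass interface, ΣR_partial = 2.552 m·K/W.
T_interface = T_in − Q'·ΣR_partial = 279.3 K − (-5.960)(2.552) = 294.5 K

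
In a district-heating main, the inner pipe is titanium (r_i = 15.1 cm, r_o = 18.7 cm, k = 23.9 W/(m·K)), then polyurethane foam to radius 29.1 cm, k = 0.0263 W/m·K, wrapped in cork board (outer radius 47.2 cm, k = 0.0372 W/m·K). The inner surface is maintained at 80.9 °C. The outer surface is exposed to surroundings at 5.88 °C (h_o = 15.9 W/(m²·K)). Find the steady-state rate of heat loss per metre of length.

Q' = 15.7 W/m

Resistance network (inner→outer):
  R'_titanium = ln(0.187/0.151)/(2πk) = 0.2138/(2π·23.9) = 0.001424 m·K/W
  R'_polyurethane foam = ln(0.291/0.187)/(2πk) = 0.4422/(2π·0.0263) = 2.676 m·K/W
  R'_cork board = ln(0.472/0.291)/(2πk) = 0.4837/(2π·0.0372) = 2.069 m·K/W
  R'_conv,out = 1/(2πr h) = 1/(2π·0.472·15.9) = 0.02121 m·K/W
ΣR = 0.001424 + 2.676 + 2.069 + 0.02121 = 4.768 m·K/W
Q' = ΔT/ΣR = (80.9 °C − 5.88 °C)/4.768 = 15.7 W/m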